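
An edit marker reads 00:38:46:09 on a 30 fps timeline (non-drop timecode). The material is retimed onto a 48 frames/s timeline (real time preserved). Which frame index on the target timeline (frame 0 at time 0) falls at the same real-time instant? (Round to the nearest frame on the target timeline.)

frame 111662

Source frame index: (0×3600 + 38×60 + 46) × 30 + 9 = 69789.
Real time: 69789 / (30) = 23263/10 s.
Target frame: (23263/10) × (48) = 558312/5 ≈ 111662.400 → 111662.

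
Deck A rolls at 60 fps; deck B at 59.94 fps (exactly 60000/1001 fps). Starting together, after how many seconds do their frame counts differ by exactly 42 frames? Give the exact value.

700.7 seconds

The gap grows by |60000/1001 − 60| = 60/1001 frames per second.
Time for a 42-frame gap: 42 ÷ (60/1001) = 700.7 s.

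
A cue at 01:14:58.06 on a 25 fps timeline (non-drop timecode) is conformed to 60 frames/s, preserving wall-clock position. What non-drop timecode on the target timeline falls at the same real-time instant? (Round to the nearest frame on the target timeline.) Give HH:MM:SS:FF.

Source frame index: (1×3600 + 14×60 + 58) × 25 + 6 = 112456.
Real time: 112456 / (25) = 112456/25 s.
Target frame: (112456/25) × (60) = 1349472/5 ≈ 269894.400 → 269894.
At 60 labels/s: frame 269894 → 01:14:58:14.

01:14:58:14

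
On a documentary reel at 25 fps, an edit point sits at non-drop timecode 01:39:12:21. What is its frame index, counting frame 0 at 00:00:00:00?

Total seconds to the label: (1 × 3600 + 39 × 60 + 12) = 5952.
Frame index = 5952 × 25 + 21 = 148821.

148821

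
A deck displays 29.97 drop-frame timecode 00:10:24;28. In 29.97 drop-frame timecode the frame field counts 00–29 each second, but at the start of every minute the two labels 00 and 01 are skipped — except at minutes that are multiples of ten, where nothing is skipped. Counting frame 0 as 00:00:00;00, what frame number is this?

Complete 10-minute blocks: 1, each 17982 frames → 17982.
Remaining 0 whole minutes in the current block: 0 frames.
Within the current minute: 24 × 30 + 28 = 748. Total = 17982 + 0 + 748 = 18730.

18730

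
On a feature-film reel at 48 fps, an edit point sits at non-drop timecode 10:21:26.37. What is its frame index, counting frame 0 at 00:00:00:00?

1789765

Total seconds to the label: (10 × 3600 + 21 × 60 + 26) = 37286.
Frame index = 37286 × 48 + 37 = 1789765.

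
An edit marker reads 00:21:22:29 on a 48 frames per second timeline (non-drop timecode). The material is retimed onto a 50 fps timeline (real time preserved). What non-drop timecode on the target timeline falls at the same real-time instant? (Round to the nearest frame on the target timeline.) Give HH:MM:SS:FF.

Source frame index: (0×3600 + 21×60 + 22) × 48 + 29 = 61565.
Real time: 61565 / (48) = 61565/48 s.
Target frame: (61565/48) × (50) = 1539125/24 ≈ 64130.208 → 64130.
At 50 labels/s: frame 64130 → 00:21:22:30.

00:21:22:30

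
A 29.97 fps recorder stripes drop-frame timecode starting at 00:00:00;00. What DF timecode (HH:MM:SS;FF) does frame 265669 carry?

02:27:44;15

Ten DF minutes hold 17982 frames, so frame 265669 lies in block 14 (frames 251748–269729) with 13921 frames into that block.
The block's first minute is 1800 frames and the rest 1798 each; 13921 frames reaches minute 7, so 14 × 18 + 7 × 2 = 266 labels have been skipped so far.
Adding those back, label number 265669 + 266 = 265935 at 30 labels/s is 8864 s + 15 f = 2 h 27 min 44 s frame 15, i.e. 02:27:44;15.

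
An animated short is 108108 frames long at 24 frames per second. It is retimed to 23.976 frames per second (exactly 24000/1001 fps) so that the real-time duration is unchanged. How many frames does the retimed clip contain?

108000 frames

Target frames = source frames × (target rate / source rate) = 108108 × (24000/1001)/(24) = 108108 × 1000/1001 = 108000.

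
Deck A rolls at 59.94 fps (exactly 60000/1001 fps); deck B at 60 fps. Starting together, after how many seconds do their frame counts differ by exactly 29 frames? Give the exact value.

The gap grows by |60 − 60000/1001| = 60/1001 frames per second.
Time for a 29-frame gap: 29 ÷ (60/1001) = 29029/60 s.

29029/60 seconds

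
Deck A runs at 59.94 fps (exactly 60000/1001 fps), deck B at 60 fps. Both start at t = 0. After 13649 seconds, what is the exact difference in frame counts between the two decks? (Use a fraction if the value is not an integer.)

818940/1001 frames

A emits 60000/1001 × 13649 = 818940000/1001 frames; B emits 60 × 13649 = 818940.
Difference = 818940/1001 frames (≈ 818.1219); B is ahead of A.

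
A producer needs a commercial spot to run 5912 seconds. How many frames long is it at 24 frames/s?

Frames = 5912 × 24 = 141888.

141888 frames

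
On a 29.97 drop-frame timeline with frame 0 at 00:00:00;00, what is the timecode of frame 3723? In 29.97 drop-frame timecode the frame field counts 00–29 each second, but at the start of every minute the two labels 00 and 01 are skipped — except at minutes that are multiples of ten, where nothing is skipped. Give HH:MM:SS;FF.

Ten DF minutes hold 17982 frames, so frame 3723 lies in block 0 (frames 0–17981) with 3723 frames into that block.
The block's first minute is 1800 frames and the rest 1798 each; 3723 frames reaches minute 2, so 0 × 18 + 2 × 2 = 4 labels have been skipped so far.
Adding those back, label number 3723 + 4 = 3727 at 30 labels/s is 124 s + 7 f = 0 h 2 min 4 s frame 7, i.e. 00:02:04;07.

00:02:04;07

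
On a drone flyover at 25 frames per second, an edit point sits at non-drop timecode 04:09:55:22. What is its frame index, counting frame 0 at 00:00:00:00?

frame 374897

Total seconds to the label: (4 × 3600 + 9 × 60 + 55) = 14995.
Frame index = 14995 × 25 + 22 = 374897.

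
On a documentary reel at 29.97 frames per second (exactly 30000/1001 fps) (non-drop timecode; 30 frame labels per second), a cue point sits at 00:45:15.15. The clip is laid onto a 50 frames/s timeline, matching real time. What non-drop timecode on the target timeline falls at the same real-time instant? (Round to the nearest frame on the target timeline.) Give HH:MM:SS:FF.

Source frame index: (0×3600 + 45×60 + 15) × 30 + 15 = 81465.
Real time: 81465 / (30000/1001) = 5436431/2000 s.
Target frame: (5436431/2000) × (50) = 5436431/40 ≈ 135910.775 → 135911.
At 50 labels/s: frame 135911 → 00:45:18:11.

00:45:18:11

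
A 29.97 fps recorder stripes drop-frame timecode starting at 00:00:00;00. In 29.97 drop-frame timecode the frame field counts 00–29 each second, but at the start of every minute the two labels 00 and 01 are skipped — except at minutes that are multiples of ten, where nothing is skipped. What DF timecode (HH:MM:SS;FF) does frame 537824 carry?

04:59:05;14

Each 10-minute DF block holds 10 × 60 × 30 − 9 × 2 = 17982 frames. 537824 ÷ 17982 → 29 full blocks, remainder 16346.
Within the partial block the first minute is 1800 frames and each further minute 1798, so 9 further minute boundaries passed. Total skipped labels = 18 × 29 + 2 × 9 = 540.
Non-drop label index = 537824 + 540 = 538364; at 30 labels/s that is 04:59:05:14, i.e. DF 04:59:05;14.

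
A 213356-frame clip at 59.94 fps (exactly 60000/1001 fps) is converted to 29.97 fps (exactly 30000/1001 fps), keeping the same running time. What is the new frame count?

Target frames = source frames × (target rate / source rate) = 213356 × (30000/1001)/(60000/1001) = 213356 × 1/2 = 106678.

106678 frames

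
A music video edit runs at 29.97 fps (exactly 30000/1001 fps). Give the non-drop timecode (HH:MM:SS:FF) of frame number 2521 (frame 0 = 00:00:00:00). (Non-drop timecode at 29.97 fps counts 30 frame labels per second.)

2521 ÷ 30 = 84 full seconds, remainder 1 frame.
84 s = 0 h 1 min 24 s.
Timecode: 00:01:24:01.

00:01:24:01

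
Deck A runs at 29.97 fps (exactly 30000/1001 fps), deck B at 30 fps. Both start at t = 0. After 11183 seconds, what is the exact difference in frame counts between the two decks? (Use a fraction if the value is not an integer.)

335490/1001 frames

A emits 30000/1001 × 11183 = 335490000/1001 frames; B emits 30 × 11183 = 335490.
Difference = 335490/1001 frames (≈ 335.1548); B is ahead of A.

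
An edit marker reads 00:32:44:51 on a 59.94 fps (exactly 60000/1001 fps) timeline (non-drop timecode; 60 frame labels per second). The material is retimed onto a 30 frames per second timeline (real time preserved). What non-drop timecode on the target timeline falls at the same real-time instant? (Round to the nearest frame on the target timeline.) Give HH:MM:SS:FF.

00:32:46:24

Source frame index: (0×3600 + 32×60 + 44) × 60 + 51 = 117891.
Real time: 117891 / (60000/1001) = 39336297/20000 s.
Target frame: (39336297/20000) × (30) = 118008891/2000 ≈ 59004.446 → 59004.
At 30 labels/s: frame 59004 → 00:32:46:24.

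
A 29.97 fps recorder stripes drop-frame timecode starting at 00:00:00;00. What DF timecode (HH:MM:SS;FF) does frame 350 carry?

Each 10-minute DF block holds 10 × 60 × 30 − 9 × 2 = 17982 frames. 350 ÷ 17982 → 0 full blocks, remainder 350.
Within the partial block the first minute is 1800 frames and each further minute 1798, so 0 further minute boundaries passed. Total skipped labels = 18 × 0 + 2 × 0 = 0.
Non-drop label index = 350 + 0 = 350; at 30 labels/s that is 00:00:11:20, i.e. DF 00:00:11;20.

00:00:11;20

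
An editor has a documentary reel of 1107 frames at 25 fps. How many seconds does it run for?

44.28 seconds

Running time = 1107 / (25) = 44.28 s.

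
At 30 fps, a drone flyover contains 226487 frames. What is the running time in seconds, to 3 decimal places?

7549.567 seconds

Running time = 226487 × 1/30 = 226487/30 s ≈ 7549.567 s.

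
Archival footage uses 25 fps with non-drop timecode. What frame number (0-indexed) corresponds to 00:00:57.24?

frame 1449

Total seconds to the label: (0 × 3600 + 0 × 60 + 57) = 57.
Frame index = 57 × 25 + 24 = 1449.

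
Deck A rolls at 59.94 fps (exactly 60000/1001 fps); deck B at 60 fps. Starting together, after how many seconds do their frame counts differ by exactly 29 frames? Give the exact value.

29029/60 seconds

The gap grows by |60 − 60000/1001| = 60/1001 frames per second.
Time for a 29-frame gap: 29 ÷ (60/1001) = 29029/60 s.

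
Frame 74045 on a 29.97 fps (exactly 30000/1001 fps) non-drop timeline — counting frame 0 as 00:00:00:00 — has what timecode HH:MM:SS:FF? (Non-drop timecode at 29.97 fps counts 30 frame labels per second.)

74045 ÷ 30 = 2468 full seconds, remainder 5 frames.
2468 s = 0 h 41 min 8 s.
Timecode: 00:41:08:05.

00:41:08:05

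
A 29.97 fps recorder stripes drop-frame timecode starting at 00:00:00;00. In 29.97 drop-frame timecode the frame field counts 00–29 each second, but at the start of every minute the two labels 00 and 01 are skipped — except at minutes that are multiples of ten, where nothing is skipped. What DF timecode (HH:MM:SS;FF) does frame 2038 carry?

Ten DF minutes hold 17982 frames, so frame 2038 lies in block 0 (frames 0–17981) with 2038 frames into that block.
The block's first minute is 1800 frames and the rest 1798 each; 2038 frames reaches minute 1, so 0 × 18 + 1 × 2 = 2 labels have been skipped so far.
Adding those back, label number 2038 + 2 = 2040 at 30 labels/s is 68 s + 0 f = 0 h 1 min 8 s frame 0, i.e. 00:01:08;00.

00:01:08;00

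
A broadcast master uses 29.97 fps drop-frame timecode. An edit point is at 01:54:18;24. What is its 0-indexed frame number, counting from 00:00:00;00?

Complete 10-minute blocks: 11, each 17982 frames → 197802.
Remaining 4 whole minutes in the current block: 1800 + 3 × 1798 = 7194 frames.
Within the current minute: 18 × 30 + 24 − 2 = 562 (labels ;00/;01 skipped at this minute). Total = 197802 + 7194 + 562 = 205558.

205558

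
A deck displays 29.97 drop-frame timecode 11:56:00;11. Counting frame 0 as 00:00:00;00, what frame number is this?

As if non-drop at 30 labels/s: (11 × 3600 + 56 × 60 + 0) × 30 + 11 = 1288811.
Minute boundaries passed: 716; those not divisible by 10: 716 − 71 = 645; dropped labels = 2 × 645 = 1290.
Actual frame index = 1288811 − 1290 = 1287521.

1287521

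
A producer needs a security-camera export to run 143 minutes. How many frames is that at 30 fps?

257400 frames

143 min = 8580 s.
Frames = 8580 × 30 = 257400.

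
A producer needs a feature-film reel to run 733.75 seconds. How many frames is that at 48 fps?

35220 frames

Frames = 733.75 × 48 = 35220.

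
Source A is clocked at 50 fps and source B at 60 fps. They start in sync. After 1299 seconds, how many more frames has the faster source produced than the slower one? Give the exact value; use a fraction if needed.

12990 frames

A emits 50 × 1299 = 64950 frames; B emits 60 × 1299 = 77940.
Difference = 12990 frames; B is ahead of A.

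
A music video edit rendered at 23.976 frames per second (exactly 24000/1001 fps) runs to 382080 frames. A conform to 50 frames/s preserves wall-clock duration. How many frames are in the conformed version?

Target frames = source frames × (target rate / source rate) = 382080 × (50)/(24000/1001) = 382080 × 1001/480 = 796796.

796796 frames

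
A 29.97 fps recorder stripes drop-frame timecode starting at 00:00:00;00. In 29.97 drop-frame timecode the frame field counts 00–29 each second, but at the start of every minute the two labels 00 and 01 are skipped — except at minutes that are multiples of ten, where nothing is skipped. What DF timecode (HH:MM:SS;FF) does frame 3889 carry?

00:02:09;23

Each 10-minute DF block holds 10 × 60 × 30 − 9 × 2 = 17982 frames. 3889 ÷ 17982 → 0 full blocks, remainder 3889.
Within the partial block the first minute is 1800 frames and each further minute 1798, so 2 further minute boundaries passed. Total skipped labels = 18 × 0 + 2 × 2 = 4.
Non-drop label index = 3889 + 4 = 3893; at 30 labels/s that is 00:02:09:23, i.e. DF 00:02:09;23.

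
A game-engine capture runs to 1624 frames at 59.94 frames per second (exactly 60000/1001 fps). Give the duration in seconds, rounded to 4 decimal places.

27.0937 seconds

Running time = 1624 × 1001/60000 = 203203/7500 s ≈ 27.0937 s.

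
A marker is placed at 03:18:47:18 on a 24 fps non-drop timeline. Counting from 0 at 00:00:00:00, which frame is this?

286266

Total seconds to the label: (3 × 3600 + 18 × 60 + 47) = 11927.
Frame index = 11927 × 24 + 18 = 286266.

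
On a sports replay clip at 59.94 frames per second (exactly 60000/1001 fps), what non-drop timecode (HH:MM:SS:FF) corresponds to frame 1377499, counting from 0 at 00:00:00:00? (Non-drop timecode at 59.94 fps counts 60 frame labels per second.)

1377499 ÷ 60 = 22958 full seconds, remainder 19 frames.
22958 s = 6 h 22 min 38 s.
Timecode: 06:22:38:19.

06:22:38:19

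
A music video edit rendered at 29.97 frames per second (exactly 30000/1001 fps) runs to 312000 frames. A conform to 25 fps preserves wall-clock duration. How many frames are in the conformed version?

260260 frames

Target frames = source frames × (target rate / source rate) = 312000 × (25)/(30000/1001) = 312000 × 1001/1200 = 260260.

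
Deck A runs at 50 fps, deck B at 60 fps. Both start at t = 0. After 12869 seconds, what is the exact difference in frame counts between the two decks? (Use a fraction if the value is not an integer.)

A emits 50 × 12869 = 643450 frames; B emits 60 × 12869 = 772140.
Difference = 128690 frames; B is ahead of A.

128690 frames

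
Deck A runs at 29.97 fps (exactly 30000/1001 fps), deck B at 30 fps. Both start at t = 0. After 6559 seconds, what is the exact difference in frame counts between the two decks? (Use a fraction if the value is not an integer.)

A emits 30000/1001 × 6559 = 28110000/143 frames; B emits 30 × 6559 = 196770.
Difference = 28110/143 frames (≈ 196.5734); B is ahead of A.

28110/143 frames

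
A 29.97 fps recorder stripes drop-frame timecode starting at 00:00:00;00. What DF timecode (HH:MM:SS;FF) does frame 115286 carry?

Each 10-minute DF block holds 10 × 60 × 30 − 9 × 2 = 17982 frames. 115286 ÷ 17982 → 6 full blocks, remainder 7394.
Within the partial block the first minute is 1800 frames and each further minute 1798, so 4 further minute boundaries passed. Total skipped labels = 18 × 6 + 2 × 4 = 116.
Non-drop label index = 115286 + 116 = 115402; at 30 labels/s that is 01:04:06:22, i.e. DF 01:04:06;22.

01:04:06;22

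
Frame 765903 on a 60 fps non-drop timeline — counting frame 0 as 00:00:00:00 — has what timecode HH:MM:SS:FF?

765903 ÷ 60 = 12765 full seconds, remainder 3 frames.
12765 s = 3 h 32 min 45 s.
Timecode: 03:32:45:03.

03:32:45:03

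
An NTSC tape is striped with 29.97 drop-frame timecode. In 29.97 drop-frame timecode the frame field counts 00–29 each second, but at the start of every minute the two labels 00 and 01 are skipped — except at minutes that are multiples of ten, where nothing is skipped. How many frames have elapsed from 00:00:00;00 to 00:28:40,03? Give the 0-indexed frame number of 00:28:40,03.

51551

Complete 10-minute blocks: 2, each 17982 frames → 35964.
Remaining 8 whole minutes in the current block: 1800 + 7 × 1798 = 14386 frames.
Within the current minute: 40 × 30 + 3 − 2 = 1201 (labels ;00/;01 skipped at this minute). Total = 35964 + 14386 + 1201 = 51551.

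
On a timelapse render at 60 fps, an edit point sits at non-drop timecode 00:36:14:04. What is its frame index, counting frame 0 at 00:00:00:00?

Total seconds to the label: (0 × 3600 + 36 × 60 + 14) = 2174.
Frame index = 2174 × 60 + 4 = 130444.

frame 130444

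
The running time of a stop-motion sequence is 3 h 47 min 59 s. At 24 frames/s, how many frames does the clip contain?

328296 frames

3 h 47 min 59 s = 13679 s.
Frames = 13679 × 24 = 328296.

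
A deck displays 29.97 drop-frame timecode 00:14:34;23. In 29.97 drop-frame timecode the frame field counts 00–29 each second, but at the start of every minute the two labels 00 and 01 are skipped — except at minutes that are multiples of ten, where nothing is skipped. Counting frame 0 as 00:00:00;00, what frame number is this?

Complete 10-minute blocks: 1, each 17982 frames → 17982.
Remaining 4 whole minutes in the current block: 1800 + 3 × 1798 = 7194 frames.
Within the current minute: 34 × 30 + 23 − 2 = 1041 (labels ;00/;01 skipped at this minute). Total = 17982 + 7194 + 1041 = 26217.

26217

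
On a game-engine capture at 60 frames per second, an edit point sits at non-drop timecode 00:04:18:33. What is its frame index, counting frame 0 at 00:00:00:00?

Total seconds to the label: (0 × 3600 + 4 × 60 + 18) = 258.
Frame index = 258 × 60 + 33 = 15513.

frame 15513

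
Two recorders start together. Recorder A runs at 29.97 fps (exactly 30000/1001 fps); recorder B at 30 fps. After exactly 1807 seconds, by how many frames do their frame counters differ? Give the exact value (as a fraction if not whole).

A emits 30000/1001 × 1807 = 4170000/77 frames; B emits 30 × 1807 = 54210.
Difference = 4170/77 frames (≈ 54.1558); B is ahead of A.

4170/77 frames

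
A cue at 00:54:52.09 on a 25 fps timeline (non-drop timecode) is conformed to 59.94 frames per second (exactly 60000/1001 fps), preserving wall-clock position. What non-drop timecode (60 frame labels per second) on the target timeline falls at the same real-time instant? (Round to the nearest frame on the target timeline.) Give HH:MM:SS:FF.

Source frame index: (0×3600 + 54×60 + 52) × 25 + 9 = 82309.
Real time: 82309 / (25) = 82309/25 s.
Target frame: (82309/25) × (60000/1001) = 197541600/1001 ≈ 197344.256 → 197344.
At 60 labels/s: frame 197344 → 00:54:49:04.

00:54:49:04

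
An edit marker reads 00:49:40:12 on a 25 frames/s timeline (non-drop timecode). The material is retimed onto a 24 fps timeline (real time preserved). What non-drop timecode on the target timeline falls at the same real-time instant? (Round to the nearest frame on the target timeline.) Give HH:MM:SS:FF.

Source frame index: (0×3600 + 49×60 + 40) × 25 + 12 = 74512.
Real time: 74512 / (25) = 74512/25 s.
Target frame: (74512/25) × (24) = 1788288/25 ≈ 71531.520 → 71532.
At 24 labels/s: frame 71532 → 00:49:40:12.

00:49:40:12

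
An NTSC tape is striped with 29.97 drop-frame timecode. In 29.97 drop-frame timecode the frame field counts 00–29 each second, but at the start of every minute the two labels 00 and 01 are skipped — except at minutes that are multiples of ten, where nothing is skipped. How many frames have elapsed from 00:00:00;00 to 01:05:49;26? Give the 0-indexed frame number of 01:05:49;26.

118378

Complete 10-minute blocks: 6, each 17982 frames → 107892.
Remaining 5 whole minutes in the current block: 1800 + 4 × 1798 = 8992 frames.
Within the current minute: 49 × 30 + 26 − 2 = 1494 (labels ;00/;01 skipped at this minute). Total = 107892 + 8992 + 1494 = 118378.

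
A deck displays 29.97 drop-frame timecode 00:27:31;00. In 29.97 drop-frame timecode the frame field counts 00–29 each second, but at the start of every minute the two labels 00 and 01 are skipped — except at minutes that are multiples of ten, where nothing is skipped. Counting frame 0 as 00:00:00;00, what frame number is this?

49480

As if non-drop at 30 labels/s: (0 × 3600 + 27 × 60 + 31) × 30 + 0 = 49530.
Minute boundaries passed: 27; those not divisible by 10: 27 − 2 = 25; dropped labels = 2 × 25 = 50.
Actual frame index = 49530 − 50 = 49480.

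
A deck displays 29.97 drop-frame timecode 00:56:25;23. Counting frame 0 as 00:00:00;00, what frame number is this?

Complete 10-minute blocks: 5, each 17982 frames → 89910.
Remaining 6 whole minutes in the current block: 1800 + 5 × 1798 = 10790 frames.
Within the current minute: 25 × 30 + 23 − 2 = 771 (labels ;00/;01 skipped at this minute). Total = 89910 + 10790 + 771 = 101471.

101471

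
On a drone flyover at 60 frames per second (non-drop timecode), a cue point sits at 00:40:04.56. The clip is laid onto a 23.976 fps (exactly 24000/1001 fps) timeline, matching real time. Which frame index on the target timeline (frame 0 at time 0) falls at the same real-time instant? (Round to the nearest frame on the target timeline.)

frame 57661

Source frame index: (0×3600 + 40×60 + 4) × 60 + 56 = 144296.
Real time: 144296 / (60) = 36074/15 s.
Target frame: (36074/15) × (24000/1001) = 57718400/1001 ≈ 57660.739 → 57661.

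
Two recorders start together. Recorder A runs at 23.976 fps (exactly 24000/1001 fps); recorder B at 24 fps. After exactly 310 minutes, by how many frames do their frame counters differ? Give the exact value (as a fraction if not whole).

310 min = 18600 s.
A emits 24000/1001 × 18600 = 446400000/1001 frames; B emits 24 × 18600 = 446400.
Difference = 446400/1001 frames (≈ 445.9540); B is ahead of A.

446400/1001 frames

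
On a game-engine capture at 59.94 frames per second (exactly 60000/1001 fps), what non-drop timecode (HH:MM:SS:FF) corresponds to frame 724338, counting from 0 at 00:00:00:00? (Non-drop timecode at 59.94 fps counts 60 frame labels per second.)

03:21:12:18

724338 ÷ 60 = 12072 full seconds, remainder 18 frames.
12072 s = 3 h 21 min 12 s.
Timecode: 03:21:12:18.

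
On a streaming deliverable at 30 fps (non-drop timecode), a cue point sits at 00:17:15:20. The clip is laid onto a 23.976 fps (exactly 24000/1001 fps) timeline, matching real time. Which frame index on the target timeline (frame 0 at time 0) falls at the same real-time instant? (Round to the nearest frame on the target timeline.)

frame 24831

Source frame index: (0×3600 + 17×60 + 15) × 30 + 20 = 31070.
Real time: 31070 / (30) = 3107/3 s.
Target frame: (3107/3) × (24000/1001) = 1912000/77 ≈ 24831.169 → 24831.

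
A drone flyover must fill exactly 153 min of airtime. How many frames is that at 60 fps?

153 min = 9180 s.
Frames = 9180 × 60 = 550800.

550800 frames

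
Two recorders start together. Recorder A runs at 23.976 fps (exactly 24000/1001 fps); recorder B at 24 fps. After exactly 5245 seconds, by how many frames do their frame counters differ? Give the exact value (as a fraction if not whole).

125880/1001 frames

A emits 24000/1001 × 5245 = 125880000/1001 frames; B emits 24 × 5245 = 125880.
Difference = 125880/1001 frames (≈ 125.7542); B is ahead of A.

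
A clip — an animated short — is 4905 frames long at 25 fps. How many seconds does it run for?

196.2 seconds

Running time = 4905 / (25) = 196.2 s.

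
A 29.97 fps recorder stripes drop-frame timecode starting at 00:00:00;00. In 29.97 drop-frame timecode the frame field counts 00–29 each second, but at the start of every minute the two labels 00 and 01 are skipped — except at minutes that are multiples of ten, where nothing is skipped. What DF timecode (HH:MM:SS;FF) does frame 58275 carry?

Ten DF minutes hold 17982 frames, so frame 58275 lies in block 3 (frames 53946–71927) with 4329 frames into that block.
The block's first minute is 1800 frames and the rest 1798 each; 4329 frames reaches minute 2, so 3 × 18 + 2 × 2 = 58 labels have been skipped so far.
Adding those back, label number 58275 + 58 = 58333 at 30 labels/s is 1944 s + 13 f = 0 h 32 min 24 s frame 13, i.e. 00:32:24;13.

00:32:24;13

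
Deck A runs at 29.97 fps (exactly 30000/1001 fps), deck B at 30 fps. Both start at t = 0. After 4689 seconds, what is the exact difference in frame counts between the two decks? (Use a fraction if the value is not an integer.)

140670/1001 frames

A emits 30000/1001 × 4689 = 140670000/1001 frames; B emits 30 × 4689 = 140670.
Difference = 140670/1001 frames (≈ 140.5295); B is ahead of A.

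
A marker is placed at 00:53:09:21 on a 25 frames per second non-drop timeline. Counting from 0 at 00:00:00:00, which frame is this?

79746

Total seconds to the label: (0 × 3600 + 53 × 60 + 9) = 3189.
Frame index = 3189 × 25 + 21 = 79746.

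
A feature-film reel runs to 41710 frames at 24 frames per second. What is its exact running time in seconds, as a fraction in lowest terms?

20855/12 seconds

Running time = 41710 ÷ (24) = 41710 × 1/24 = 20855/12 s.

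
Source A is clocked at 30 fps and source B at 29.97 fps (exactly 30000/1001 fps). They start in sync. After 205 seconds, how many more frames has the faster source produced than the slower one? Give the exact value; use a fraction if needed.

A emits 30 × 205 = 6150 frames; B emits 30000/1001 × 205 = 6150000/1001.
Difference = 6150/1001 frames (≈ 6.1439); B is behind A.

6150/1001 frames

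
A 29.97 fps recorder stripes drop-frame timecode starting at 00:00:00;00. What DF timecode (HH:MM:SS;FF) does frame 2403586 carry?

22:16:39;22

Each 10-minute DF block holds 10 × 60 × 30 − 9 × 2 = 17982 frames. 2403586 ÷ 17982 → 133 full blocks, remainder 11980.
Within the partial block the first minute is 1800 frames and each further minute 1798, so 6 further minute boundaries passed. Total skipped labels = 18 × 133 + 2 × 6 = 2406.
Non-drop label index = 2403586 + 2406 = 2405992; at 30 labels/s that is 22:16:39:22, i.e. DF 22:16:39;22.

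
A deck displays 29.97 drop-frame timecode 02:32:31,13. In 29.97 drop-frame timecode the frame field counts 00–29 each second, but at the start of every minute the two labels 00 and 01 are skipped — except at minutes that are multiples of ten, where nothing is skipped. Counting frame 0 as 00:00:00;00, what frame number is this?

As if non-drop at 30 labels/s: (2 × 3600 + 32 × 60 + 31) × 30 + 13 = 274543.
Minute boundaries passed: 152; those not divisible by 10: 152 − 15 = 137; dropped labels = 2 × 137 = 274.
Actual frame index = 274543 − 274 = 274269.

274269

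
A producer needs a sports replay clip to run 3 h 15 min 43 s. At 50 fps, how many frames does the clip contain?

3 h 15 min 43 s = 11743 s.
Frames = 11743 × 50 = 587150.

587150 frames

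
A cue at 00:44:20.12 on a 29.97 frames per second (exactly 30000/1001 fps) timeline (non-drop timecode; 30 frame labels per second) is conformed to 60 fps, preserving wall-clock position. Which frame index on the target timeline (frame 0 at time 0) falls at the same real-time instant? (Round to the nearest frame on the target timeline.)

frame 159784

Source frame index: (0×3600 + 44×60 + 20) × 30 + 12 = 79812.
Real time: 79812 / (30000/1001) = 6657651/2500 s.
Target frame: (6657651/2500) × (60) = 19972953/125 ≈ 159783.624 → 159784.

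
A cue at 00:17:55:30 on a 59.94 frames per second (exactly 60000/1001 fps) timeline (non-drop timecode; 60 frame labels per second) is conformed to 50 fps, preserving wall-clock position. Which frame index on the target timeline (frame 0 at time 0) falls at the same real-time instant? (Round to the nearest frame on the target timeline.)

frame 53829

Source frame index: (0×3600 + 17×60 + 55) × 60 + 30 = 64530.
Real time: 64530 / (60000/1001) = 2153151/2000 s.
Target frame: (2153151/2000) × (50) = 2153151/40 ≈ 53828.775 → 53829.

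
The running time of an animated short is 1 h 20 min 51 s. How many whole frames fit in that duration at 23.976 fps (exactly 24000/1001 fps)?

116307 frames

1 h 20 min 51 s = 4851 s.
Frames = 4851 × 24000/1001 = 1512000/13 ≈ 116307.6923.
Complete frames: 116307.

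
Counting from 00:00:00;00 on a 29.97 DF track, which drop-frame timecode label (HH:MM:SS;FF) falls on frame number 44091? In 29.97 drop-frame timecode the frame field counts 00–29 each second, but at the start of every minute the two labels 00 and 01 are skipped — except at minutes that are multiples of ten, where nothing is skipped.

Each 10-minute DF block holds 10 × 60 × 30 − 9 × 2 = 17982 frames. 44091 ÷ 17982 → 2 full blocks, remainder 8127.
Within the partial block the first minute is 1800 frames and each further minute 1798, so 4 further minute boundaries passed. Total skipped labels = 18 × 2 + 2 × 4 = 44.
Non-drop label index = 44091 + 44 = 44135; at 30 labels/s that is 00:24:31:05, i.e. DF 00:24:31;05.

00:24:31;05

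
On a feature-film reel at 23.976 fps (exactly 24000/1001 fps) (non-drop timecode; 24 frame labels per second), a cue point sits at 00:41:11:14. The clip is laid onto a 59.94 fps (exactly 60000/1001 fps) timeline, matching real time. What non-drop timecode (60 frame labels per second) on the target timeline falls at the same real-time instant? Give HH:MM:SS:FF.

00:41:11:35

Source frame index: (0×3600 + 41×60 + 11) × 24 + 14 = 59318.
Real time: 59318 / (24000/1001) = 29688659/12000 s.
Target frame: (29688659/12000) × (60000/1001) = 148295.
At 60 labels/s: frame 148295 → 00:41:11:35.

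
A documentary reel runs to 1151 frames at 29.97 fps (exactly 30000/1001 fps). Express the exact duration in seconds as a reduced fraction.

Running time = 1151 ÷ (30000/1001) = 1151 × 1001/30000 = 1152151/30000 s.

1152151/30000 seconds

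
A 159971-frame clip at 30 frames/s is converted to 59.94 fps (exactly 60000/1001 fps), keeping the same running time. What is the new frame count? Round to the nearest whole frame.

Frames at target rate = 159971 × (60000/1001) / (30) = 45706000/143 ≈ 319622.378.
Nearest whole frame: 319622.

319622 frames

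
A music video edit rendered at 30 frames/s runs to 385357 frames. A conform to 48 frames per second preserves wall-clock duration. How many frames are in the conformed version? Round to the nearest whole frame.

Frames at target rate = 385357 × (48) / (30) = 3082856/5 ≈ 616571.200.
Nearest whole frame: 616571.

616571 frames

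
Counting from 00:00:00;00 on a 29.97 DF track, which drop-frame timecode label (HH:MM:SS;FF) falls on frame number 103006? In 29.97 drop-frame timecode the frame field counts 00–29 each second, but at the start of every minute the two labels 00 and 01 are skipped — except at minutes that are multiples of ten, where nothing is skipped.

00:57:17;00

Each 10-minute DF block holds 10 × 60 × 30 − 9 × 2 = 17982 frames. 103006 ÷ 17982 → 5 full blocks, remainder 13096.
Within the partial block the first minute is 1800 frames and each further minute 1798, so 7 further minute boundaries passed. Total skipped labels = 18 × 5 + 2 × 7 = 104.
Non-drop label index = 103006 + 104 = 103110; at 30 labels/s that is 00:57:17:00, i.e. DF 00:57:17;00.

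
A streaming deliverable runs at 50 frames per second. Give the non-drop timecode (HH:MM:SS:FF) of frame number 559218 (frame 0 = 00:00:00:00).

03:06:24:18

559218 ÷ 50 = 11184 full seconds, remainder 18 frames.
11184 s = 3 h 6 min 24 s.
Timecode: 03:06:24:18.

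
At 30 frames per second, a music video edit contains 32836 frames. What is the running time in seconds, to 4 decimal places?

Running time = 32836 × 1/30 = 16418/15 s ≈ 1094.5333 s.

1094.5333 seconds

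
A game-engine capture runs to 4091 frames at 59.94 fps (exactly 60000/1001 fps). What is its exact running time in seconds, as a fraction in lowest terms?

Running time = 4091 ÷ (60000/1001) = 4091 × 1001/60000 = 4095091/60000 s.

4095091/60000 seconds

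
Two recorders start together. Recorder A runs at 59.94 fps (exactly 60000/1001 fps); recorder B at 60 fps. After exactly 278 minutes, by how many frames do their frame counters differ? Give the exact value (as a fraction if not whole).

1000800/1001 frames

278 min = 16680 s.
A emits 60000/1001 × 16680 = 1000800000/1001 frames; B emits 60 × 16680 = 1000800.
Difference = 1000800/1001 frames (≈ 999.8002); B is ahead of A.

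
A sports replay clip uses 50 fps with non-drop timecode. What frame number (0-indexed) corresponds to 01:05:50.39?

Total seconds to the label: (1 × 3600 + 5 × 60 + 50) = 3950.
Frame index = 3950 × 50 + 39 = 197539.

197539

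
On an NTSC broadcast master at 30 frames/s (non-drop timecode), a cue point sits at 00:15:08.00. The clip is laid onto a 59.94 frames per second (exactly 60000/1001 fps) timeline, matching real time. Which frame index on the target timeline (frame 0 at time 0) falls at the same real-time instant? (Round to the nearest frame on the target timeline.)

Source frame index: (0×3600 + 15×60 + 8) × 30 + 0 = 27240.
Real time: 27240 / (30) = 908 s.
Target frame: (908) × (60000/1001) = 54480000/1001 ≈ 54425.574 → 54426.

frame 54426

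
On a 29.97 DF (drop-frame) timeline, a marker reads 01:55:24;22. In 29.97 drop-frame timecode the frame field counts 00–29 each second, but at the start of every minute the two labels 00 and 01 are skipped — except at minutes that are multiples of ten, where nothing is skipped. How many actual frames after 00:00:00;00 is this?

207534

As if non-drop at 30 labels/s: (1 × 3600 + 55 × 60 + 24) × 30 + 22 = 207742.
Minute boundaries passed: 115; those not divisible by 10: 115 − 11 = 104; dropped labels = 2 × 104 = 208.
Actual frame index = 207742 − 208 = 207534.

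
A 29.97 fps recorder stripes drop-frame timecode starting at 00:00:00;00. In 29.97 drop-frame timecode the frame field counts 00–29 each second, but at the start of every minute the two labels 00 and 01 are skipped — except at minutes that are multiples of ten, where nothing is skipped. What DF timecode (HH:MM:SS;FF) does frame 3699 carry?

00:02:03;13

Each 10-minute DF block holds 10 × 60 × 30 − 9 × 2 = 17982 frames. 3699 ÷ 17982 → 0 full blocks, remainder 3699.
Within the partial block the first minute is 1800 frames and each further minute 1798, so 2 further minute boundaries passed. Total skipped labels = 18 × 0 + 2 × 2 = 4.
Non-drop label index = 3699 + 4 = 3703; at 30 labels/s that is 00:02:03:13, i.e. DF 00:02:03;13.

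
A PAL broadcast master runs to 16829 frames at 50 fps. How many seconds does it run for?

336.58 seconds

Running time = 16829 / (50) = 336.58 s.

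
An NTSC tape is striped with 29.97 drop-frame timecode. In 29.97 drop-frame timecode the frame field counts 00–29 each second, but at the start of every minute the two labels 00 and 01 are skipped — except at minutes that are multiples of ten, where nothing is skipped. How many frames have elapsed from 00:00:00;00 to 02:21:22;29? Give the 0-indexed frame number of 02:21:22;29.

As if non-drop at 30 labels/s: (2 × 3600 + 21 × 60 + 22) × 30 + 29 = 254489.
Minute boundaries passed: 141; those not divisible by 10: 141 − 14 = 127; dropped labels = 2 × 127 = 254.
Actual frame index = 254489 − 254 = 254235.

254235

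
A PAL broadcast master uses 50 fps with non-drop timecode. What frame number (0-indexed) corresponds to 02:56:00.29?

Total seconds to the label: (2 × 3600 + 56 × 60 + 0) = 10560.
Frame index = 10560 × 50 + 29 = 528029.

frame 528029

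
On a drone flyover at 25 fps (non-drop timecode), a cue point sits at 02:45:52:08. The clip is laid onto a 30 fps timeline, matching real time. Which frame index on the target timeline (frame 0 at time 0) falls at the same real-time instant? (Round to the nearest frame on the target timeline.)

frame 298570

Source frame index: (2×3600 + 45×60 + 52) × 25 + 8 = 248808.
Real time: 248808 / (25) = 248808/25 s.
Target frame: (248808/25) × (30) = 1492848/5 ≈ 298569.600 → 298570.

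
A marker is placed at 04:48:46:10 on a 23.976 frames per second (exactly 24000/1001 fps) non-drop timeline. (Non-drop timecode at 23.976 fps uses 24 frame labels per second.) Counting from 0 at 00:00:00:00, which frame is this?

frame 415834

Total seconds to the label: (4 × 3600 + 48 × 60 + 46) = 17326.
Frame index = 17326 × 24 + 10 = 415834.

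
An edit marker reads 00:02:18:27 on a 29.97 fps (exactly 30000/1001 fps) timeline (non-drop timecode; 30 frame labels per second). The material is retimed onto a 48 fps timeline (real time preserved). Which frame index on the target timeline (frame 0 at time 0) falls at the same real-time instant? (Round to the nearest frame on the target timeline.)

Source frame index: (0×3600 + 2×60 + 18) × 30 + 27 = 4167.
Real time: 4167 / (30000/1001) = 1390389/10000 s.
Target frame: (1390389/10000) × (48) = 4171167/625 ≈ 6673.867 → 6674.

frame 6674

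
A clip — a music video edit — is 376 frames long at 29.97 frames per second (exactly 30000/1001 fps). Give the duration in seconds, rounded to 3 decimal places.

Running time = 376 × 1001/30000 = 47047/3750 s ≈ 12.546 s.

12.546 seconds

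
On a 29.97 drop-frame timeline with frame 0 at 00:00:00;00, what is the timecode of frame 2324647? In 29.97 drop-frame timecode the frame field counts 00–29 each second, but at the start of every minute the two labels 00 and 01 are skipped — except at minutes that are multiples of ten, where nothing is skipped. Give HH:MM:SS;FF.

21:32:45;23

Each 10-minute DF block holds 10 × 60 × 30 − 9 × 2 = 17982 frames. 2324647 ÷ 17982 → 129 full blocks, remainder 4969.
Within the partial block the first minute is 1800 frames and each further minute 1798, so 2 further minute boundaries passed. Total skipped labels = 18 × 129 + 2 × 2 = 2326.
Non-drop label index = 2324647 + 2326 = 2326973; at 30 labels/s that is 21:32:45:23, i.e. DF 21:32:45;23.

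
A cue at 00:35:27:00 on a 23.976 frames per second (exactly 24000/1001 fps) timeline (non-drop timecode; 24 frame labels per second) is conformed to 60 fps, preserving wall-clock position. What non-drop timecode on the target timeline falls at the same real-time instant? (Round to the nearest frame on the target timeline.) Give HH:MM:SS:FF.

Source frame index: (0×3600 + 35×60 + 27) × 24 + 0 = 51048.
Real time: 51048 / (24000/1001) = 2129127/1000 s.
Target frame: (2129127/1000) × (60) = 6387381/50 ≈ 127747.620 → 127748.
At 60 labels/s: frame 127748 → 00:35:29:08.

00:35:29:08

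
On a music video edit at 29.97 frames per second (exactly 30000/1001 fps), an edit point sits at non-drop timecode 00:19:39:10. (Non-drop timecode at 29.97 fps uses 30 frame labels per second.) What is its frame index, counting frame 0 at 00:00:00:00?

Total seconds to the label: (0 × 3600 + 19 × 60 + 39) = 1179.
Frame index = 1179 × 30 + 10 = 35380.

35380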